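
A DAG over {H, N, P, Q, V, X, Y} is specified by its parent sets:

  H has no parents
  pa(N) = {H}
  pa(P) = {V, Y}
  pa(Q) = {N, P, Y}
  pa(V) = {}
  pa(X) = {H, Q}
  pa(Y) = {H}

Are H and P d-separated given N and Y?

Yes — H and P are d-separated given {N, Y}.

There are 6 undirected paths between H and P; checking each against the conditioning set {N, Y}:
Path 1: H → X ← Q ← P
  X is a collider here and neither X nor any of its descendants is conditioned on, so the collider stays closed — the path is blocked at X.
Path 2: H → X ← Q ← Y → P
  X is a collider here and neither X nor any of its descendants is conditioned on, so the collider stays closed — the path is blocked at X.
Path 3: H → Y → P
  Y is a chain here and Y is conditioned on, so the path is blocked at Y.
Path 4: H → Y → Q ← P
  Y is a chain here and Y is conditioned on, so the path is blocked at Y.
Path 5: H → N → Q ← P
  N is a chain here and N is conditioned on, so the path is blocked at N.
Path 6: H → N → Q ← Y → P
  N is a chain here and N is conditioned on, so the path is blocked at N.
All paths are blocked; H ⊥ P | {N, Y} holds.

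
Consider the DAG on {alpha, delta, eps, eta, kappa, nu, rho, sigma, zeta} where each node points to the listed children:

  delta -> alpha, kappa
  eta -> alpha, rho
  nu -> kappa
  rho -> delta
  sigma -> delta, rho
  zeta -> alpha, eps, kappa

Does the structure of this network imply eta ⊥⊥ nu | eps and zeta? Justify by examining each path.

Yes

We examine all 6 paths between eta and nu:
Path 1: eta → alpha ← zeta → kappa ← nu
  alpha is a collider here and neither alpha nor any of its descendants is conditioned on, so the collider stays closed — the path is blocked at alpha.
Path 2: eta → alpha ← delta → kappa ← nu
  alpha is a collider here and neither alpha nor any of its descendants is conditioned on, so the collider stays closed — the path is blocked at alpha.
Path 3: eta → rho ← sigma → delta → alpha ← zeta → kappa ← nu
  rho is a collider here and neither rho nor any of its descendants is conditioned on, so the collider stays closed — the path is blocked at rho.
Path 4: eta → rho ← sigma → delta → kappa ← nu
  rho is a collider here and neither rho nor any of its descendants is conditioned on, so the collider stays closed — the path is blocked at rho.
Path 5: eta → rho → delta → alpha ← zeta → kappa ← nu
  alpha is a collider here and neither alpha nor any of its descendants is conditioned on, so the collider stays closed — the path is blocked at alpha.
Path 6: eta → rho → delta → kappa ← nu
  kappa is a collider here and neither kappa nor any of its descendants is conditioned on, so the collider stays closed — the path is blocked at kappa.
Since every path is blocked, d-separation holds.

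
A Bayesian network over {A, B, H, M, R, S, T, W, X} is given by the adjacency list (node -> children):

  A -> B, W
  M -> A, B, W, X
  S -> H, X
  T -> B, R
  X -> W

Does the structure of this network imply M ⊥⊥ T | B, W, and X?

There are 4 undirected paths between M and T; checking each against the conditioning set {B, W, X}:
Path 1: M → W ← A → B ← T
  W is a collider and W is conditioned on, which opens it; A is a fork and A is not conditioned on; B is a collider and B is conditioned on, which opens it — no node blocks this path, so it is active.
Path 2: M → B ← T
  B is a collider and B is conditioned on, which opens it — no node blocks this path, so it is active.
Path 3: M → A → B ← T
  A is a chain and A is not conditioned on; B is a collider and B is conditioned on, which opens it — no node blocks this path, so it is active.
Path 4: M → X → W ← A → B ← T
  X is a chain here and X is conditioned on, so the path is blocked at X.
At least one path is unblocked, so d-separation fails.

No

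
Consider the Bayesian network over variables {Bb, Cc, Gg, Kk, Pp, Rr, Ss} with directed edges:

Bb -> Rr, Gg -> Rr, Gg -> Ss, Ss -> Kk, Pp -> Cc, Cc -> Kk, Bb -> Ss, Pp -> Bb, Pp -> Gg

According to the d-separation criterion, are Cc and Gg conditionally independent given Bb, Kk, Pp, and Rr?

There are 6 undirected paths between Cc and Gg; checking each against the conditioning set {Bb, Kk, Pp, Rr}:
  1. Cc ← Pp → Gg — Pp:fork[blocks] ⇒ blocked
  2. Cc ← Pp → Bb → Ss ← Gg — Pp:fork[blocks]; Bb:chain[blocks]; Ss:collider[open] ⇒ blocked
  3. Cc ← Pp → Bb → Rr ← Gg — Pp:fork[blocks]; Bb:chain[blocks]; Rr:collider[open] ⇒ blocked
  4. Cc → Kk ← Ss ← Gg — Kk:collider[open]; Ss:chain[open] ⇒ active
  5. Cc → Kk ← Ss ← Bb ← Pp → Gg — Kk:collider[open]; Ss:chain[open]; Bb:chain[blocks]; Pp:fork[blocks] ⇒ blocked
  6. Cc → Kk ← Ss ← Bb → Rr ← Gg — Kk:collider[open]; Ss:chain[open]; Bb:fork[blocks]; Rr:collider[open] ⇒ blocked
At least one path is unblocked, so d-separation fails.

No — Cc and Gg are not d-separated given {Bb, Kk, Pp, Rr}.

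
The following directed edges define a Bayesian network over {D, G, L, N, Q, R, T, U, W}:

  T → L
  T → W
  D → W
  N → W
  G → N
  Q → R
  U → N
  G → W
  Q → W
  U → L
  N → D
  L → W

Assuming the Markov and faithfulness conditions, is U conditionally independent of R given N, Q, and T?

Yes

Enumerating the 5 paths from U to R and testing each for blocking by {N, Q, T}:
Path 1: U → N ← G → W ← Q → R
  W is a collider here and neither W nor any of its descendants is conditioned on, so the collider stays closed — the path is blocked at W.
Path 2: U → N → D → W ← Q → R
  N is a chain here and N is conditioned on, so the path is blocked at N.
Path 3: U → N → W ← Q → R
  N is a chain here and N is conditioned on, so the path is blocked at N.
Path 4: U → L ← T → W ← Q → R
  L is a collider here and neither L nor any of its descendants is conditioned on, so the collider stays closed — the path is blocked at L.
Path 5: U → L → W ← Q → R
  W is a collider here and neither W nor any of its descendants is conditioned on, so the collider stays closed — the path is blocked at W.
Every path is blocked, so U and R are d-separated given {N, Q, T}.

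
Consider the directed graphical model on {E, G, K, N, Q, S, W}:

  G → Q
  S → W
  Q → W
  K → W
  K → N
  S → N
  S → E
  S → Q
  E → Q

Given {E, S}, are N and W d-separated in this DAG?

There are 4 undirected paths between N and W; checking each against the conditioning set {E, S}:
  1. N ← S → W — S:fork[blocks] ⇒ blocked
  2. N ← S → Q → W — S:fork[blocks]; Q:chain[open] ⇒ blocked
  3. N ← S → E → Q → W — S:fork[blocks]; E:chain[blocks]; Q:chain[open] ⇒ blocked
  4. N ← K → W — K:fork[open] ⇒ active
Since the path N ← K → W is active, N and W are not d-separated given {E, S}.

No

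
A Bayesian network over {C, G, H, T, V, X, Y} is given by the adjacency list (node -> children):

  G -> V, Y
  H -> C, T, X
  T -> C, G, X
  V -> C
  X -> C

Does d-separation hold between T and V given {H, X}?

No — T and V are not d-separated given {H, X}.

There are 6 undirected paths between T and V; checking each against the conditioning set {H, X}:
  1. T → X ← H → C ← V — X:collider[open]; H:fork[blocks]; C:collider[blocks] ⇒ blocked
  2. T → X → C ← V — X:chain[blocks]; C:collider[blocks] ⇒ blocked
  3. T → G → V — G:chain[open] ⇒ active
  4. T ← H → X → C ← V — H:fork[blocks]; X:chain[blocks]; C:collider[blocks] ⇒ blocked
  5. T ← H → C ← V — H:fork[blocks]; C:collider[blocks] ⇒ blocked
  6. T → C ← V — C:collider[blocks] ⇒ blocked
At least one path is unblocked, so d-separation fails.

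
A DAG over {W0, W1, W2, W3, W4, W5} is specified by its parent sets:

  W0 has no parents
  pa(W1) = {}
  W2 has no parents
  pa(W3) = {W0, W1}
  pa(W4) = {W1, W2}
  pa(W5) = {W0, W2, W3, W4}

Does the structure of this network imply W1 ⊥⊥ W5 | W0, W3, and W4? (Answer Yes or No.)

We examine all 4 paths between W1 and W5:
  1. W1 → W3 → W5 — W3:chain[blocks] ⇒ blocked
  2. W1 → W3 ← W0 → W5 — W3:collider[open]; W0:fork[blocks] ⇒ blocked
  3. W1 → W4 → W5 — W4:chain[blocks] ⇒ blocked
  4. W1 → W4 ← W2 → W5 — W4:collider[open]; W2:fork[open] ⇒ active
Because an active path exists, W1 and W5 are not d-separated.

No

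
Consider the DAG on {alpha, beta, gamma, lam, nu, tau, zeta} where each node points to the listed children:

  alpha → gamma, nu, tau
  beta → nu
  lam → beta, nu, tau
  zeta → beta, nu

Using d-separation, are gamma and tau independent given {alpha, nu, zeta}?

Yes — gamma and tau are d-separated given {alpha, nu, zeta}.

We examine all 4 paths between gamma and tau:
  1. gamma ← alpha → tau — alpha:fork[blocks] ⇒ blocked
  2. gamma ← alpha → nu ← zeta → beta ← lam → tau — alpha:fork[blocks]; nu:collider[open]; zeta:fork[blocks]; beta:collider[open]; lam:fork[open] ⇒ blocked
  3. gamma ← alpha → nu ← beta ← lam → tau — alpha:fork[blocks]; nu:collider[open]; beta:chain[open]; lam:fork[open] ⇒ blocked
  4. gamma ← alpha → nu ← lam → tau — alpha:fork[blocks]; nu:collider[open]; lam:fork[open] ⇒ blocked
Every path is blocked, so gamma and tau are d-separated given {alpha, nu, zeta}.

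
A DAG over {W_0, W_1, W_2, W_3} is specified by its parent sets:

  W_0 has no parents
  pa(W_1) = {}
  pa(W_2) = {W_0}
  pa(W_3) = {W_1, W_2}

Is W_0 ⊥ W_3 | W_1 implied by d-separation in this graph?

There is one path between W_0 and W_3:
Path 1: W_0 → W_2 → W_3
  W_2 is a chain and W_2 is not conditioned on — no node blocks this path, so it is active.
Because an active path exists, W_0 and W_3 are not d-separated.

No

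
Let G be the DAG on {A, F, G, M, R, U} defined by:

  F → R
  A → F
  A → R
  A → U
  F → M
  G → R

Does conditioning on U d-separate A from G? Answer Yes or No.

Yes

There are 2 undirected paths between A and G; checking each against the conditioning set {U}:
Path 1: A → R ← G
  R is a collider here and neither R nor any of its descendants is conditioned on, so the collider stays closed — the path is blocked at R.
Path 2: A → F → R ← G
  R is a collider here and neither R nor any of its descendants is conditioned on, so the collider stays closed — the path is blocked at R.
Since every path is blocked, d-separation holds.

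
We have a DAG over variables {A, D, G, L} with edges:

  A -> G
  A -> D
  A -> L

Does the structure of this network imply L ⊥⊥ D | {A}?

Only one path connects L and D:
  1. L ← A → D — A:fork[blocks] ⇒ blocked
Since every path is blocked, d-separation holds.

Yes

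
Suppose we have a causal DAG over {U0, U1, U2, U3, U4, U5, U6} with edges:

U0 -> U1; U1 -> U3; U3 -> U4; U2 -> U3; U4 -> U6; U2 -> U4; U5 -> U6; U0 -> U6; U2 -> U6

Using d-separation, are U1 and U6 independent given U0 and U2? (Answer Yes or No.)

No

There are 5 undirected paths between U1 and U6; checking each against the conditioning set {U0, U2}:
  1. U1 → U3 → U4 → U6 — U3:chain[open]; U4:chain[open] ⇒ active
  2. U1 → U3 → U4 ← U2 → U6 — U3:chain[open]; U4:collider[blocks]; U2:fork[blocks] ⇒ blocked
  3. U1 → U3 ← U2 → U6 — U3:collider[blocks]; U2:fork[blocks] ⇒ blocked
  4. U1 → U3 ← U2 → U4 → U6 — U3:collider[blocks]; U2:fork[blocks]; U4:chain[open] ⇒ blocked
  5. U1 ← U0 → U6 — U0:fork[blocks] ⇒ blocked
Because an active path exists, U1 and U6 are not d-separated.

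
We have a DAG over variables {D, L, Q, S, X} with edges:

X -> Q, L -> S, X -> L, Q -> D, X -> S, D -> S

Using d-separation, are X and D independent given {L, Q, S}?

No

There are 3 undirected paths between X and D; checking each against the conditioning set {L, Q, S}:
  1. X → L → S ← D — L:chain[blocks]; S:collider[open] ⇒ blocked
  2. X → Q → D — Q:chain[blocks] ⇒ blocked
  3. X → S ← D — S:collider[open] ⇒ active
Because an active path exists, X and D are not d-separated.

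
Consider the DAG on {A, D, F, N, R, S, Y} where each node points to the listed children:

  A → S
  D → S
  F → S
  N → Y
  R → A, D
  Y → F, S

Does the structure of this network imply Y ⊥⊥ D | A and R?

Yes

There are 4 undirected paths between Y and D; checking each against the conditioning set {A, R}:
  1. Y → S ← A ← R → D — S:collider[blocks]; A:chain[blocks]; R:fork[blocks] ⇒ blocked
  2. Y → S ← D — S:collider[blocks] ⇒ blocked
  3. Y → F → S ← A ← R → D — F:chain[open]; S:collider[blocks]; A:chain[blocks]; R:fork[blocks] ⇒ blocked
  4. Y → F → S ← D — F:chain[open]; S:collider[blocks] ⇒ blocked
Since every path is blocked, d-separation holds.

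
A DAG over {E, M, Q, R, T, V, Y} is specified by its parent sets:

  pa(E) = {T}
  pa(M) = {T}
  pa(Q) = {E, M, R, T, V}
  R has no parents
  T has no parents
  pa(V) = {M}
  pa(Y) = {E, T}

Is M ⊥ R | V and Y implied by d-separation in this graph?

Yes

Enumerating the 5 paths from M to R and testing each for blocking by {V, Y}:
Path 1: M → V → Q ← R
  V is a chain here and V is conditioned on, so the path is blocked at V.
Path 2: M → Q ← R
  Q is a collider here and neither Q nor any of its descendants is conditioned on, so the collider stays closed — the path is blocked at Q.
Path 3: M ← T → Y ← E → Q ← R
  Q is a collider here and neither Q nor any of its descendants is conditioned on, so the collider stays closed — the path is blocked at Q.
Path 4: M ← T → Q ← R
  Q is a collider here and neither Q nor any of its descendants is conditioned on, so the collider stays closed — the path is blocked at Q.
Path 5: M ← T → E → Q ← R
  Q is a collider here and neither Q nor any of its descendants is conditioned on, so the collider stays closed — the path is blocked at Q.
All paths are blocked; M ⊥ R | {V, Y} holds.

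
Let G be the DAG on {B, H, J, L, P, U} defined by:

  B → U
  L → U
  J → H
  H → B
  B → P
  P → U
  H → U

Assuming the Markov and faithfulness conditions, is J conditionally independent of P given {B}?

There are 4 undirected paths between J and P; checking each against the conditioning set {B}:
Path 1: J → H → B → U ← P
  B is a chain here and B is conditioned on, so the path is blocked at B.
Path 2: J → H → B → P
  B is a chain here and B is conditioned on, so the path is blocked at B.
Path 3: J → H → U ← B → P
  U is a collider here and neither U nor any of its descendants is conditioned on, so the collider stays closed — the path is blocked at U.
Path 4: J → H → U ← P
  U is a collider here and neither U nor any of its descendants is conditioned on, so the collider stays closed — the path is blocked at U.
All paths are blocked; J ⊥ P | {B} holds.

Yes — J and P are d-separated given {B}.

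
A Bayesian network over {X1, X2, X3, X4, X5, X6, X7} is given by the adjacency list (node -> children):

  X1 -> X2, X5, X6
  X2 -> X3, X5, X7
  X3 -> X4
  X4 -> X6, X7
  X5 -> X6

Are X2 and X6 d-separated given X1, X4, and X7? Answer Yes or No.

No — X2 and X6 are not d-separated given {X1, X4, X7}.

Enumerating the 6 paths from X2 to X6 and testing each for blocking by {X1, X4, X7}:
Path 1: X2 → X7 ← X4 → X6
  X4 is a fork here and X4 is conditioned on, so the path is blocked at X4.
Path 2: X2 → X5 ← X1 → X6
  X5 is a collider here and neither X5 nor any of its descendants is conditioned on, so the collider stays closed — the path is blocked at X5.
Path 3: X2 → X5 → X6
  X5 is a chain and X5 is not conditioned on — no node blocks this path, so it is active.
Path 4: X2 ← X1 → X5 → X6
  X1 is a fork here and X1 is conditioned on, so the path is blocked at X1.
Path 5: X2 ← X1 → X6
  X1 is a fork here and X1 is conditioned on, so the path is blocked at X1.
Path 6: X2 → X3 → X4 → X6
  X4 is a chain here and X4 is conditioned on, so the path is blocked at X4.
Since the path X2 → X5 → X6 is active, X2 and X6 are not d-separated given {X1, X4, X7}.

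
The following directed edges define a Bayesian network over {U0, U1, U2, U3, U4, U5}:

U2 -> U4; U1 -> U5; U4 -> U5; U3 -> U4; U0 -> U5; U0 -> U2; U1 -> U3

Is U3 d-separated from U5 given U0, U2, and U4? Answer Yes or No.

Enumerating the 3 paths from U3 to U5 and testing each for blocking by {U0, U2, U4}:
  1. U3 → U4 → U5 — U4:chain[blocks] ⇒ blocked
  2. U3 → U4 ← U2 ← U0 → U5 — U4:collider[open]; U2:chain[blocks]; U0:fork[blocks] ⇒ blocked
  3. U3 ← U1 → U5 — U1:fork[open] ⇒ active
Since the path U3 ← U1 → U5 is active, U3 and U5 are not d-separated given {U0, U2, U4}.

No — U3 and U5 are not d-separated given {U0, U2, U4}.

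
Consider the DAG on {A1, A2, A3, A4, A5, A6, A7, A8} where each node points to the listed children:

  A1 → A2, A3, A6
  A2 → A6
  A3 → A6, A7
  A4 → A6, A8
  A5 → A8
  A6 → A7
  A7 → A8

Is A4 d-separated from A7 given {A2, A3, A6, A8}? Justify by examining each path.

No

Enumerating the 5 paths from A4 to A7 and testing each for blocking by {A2, A3, A6, A8}:
  1. A4 → A6 → A7 — A6:chain[blocks] ⇒ blocked
  2. A4 → A6 ← A1 → A3 → A7 — A6:collider[open]; A1:fork[open]; A3:chain[blocks] ⇒ blocked
  3. A4 → A6 ← A3 → A7 — A6:collider[open]; A3:fork[blocks] ⇒ blocked
  4. A4 → A6 ← A2 ← A1 → A3 → A7 — A6:collider[open]; A2:chain[blocks]; A1:fork[open]; A3:chain[blocks] ⇒ blocked
  5. A4 → A8 ← A7 — A8:collider[open] ⇒ active
Since the path A4 → A8 ← A7 is active, A4 and A7 are not d-separated given {A2, A3, A6, A8}.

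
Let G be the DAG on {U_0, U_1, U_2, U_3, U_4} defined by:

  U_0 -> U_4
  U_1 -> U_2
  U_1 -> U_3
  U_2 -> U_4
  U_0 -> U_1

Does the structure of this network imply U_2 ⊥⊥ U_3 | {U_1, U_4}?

Enumerating the 2 paths from U_2 to U_3 and testing each for blocking by {U_1, U_4}:
Path 1: U_2 → U_4 ← U_0 → U_1 → U_3
  U_1 is a chain here and U_1 is conditioned on, so the path is blocked at U_1.
Path 2: U_2 ← U_1 → U_3
  U_1 is a fork here and U_1 is conditioned on, so the path is blocked at U_1.
Every path is blocked, so U_2 and U_3 are d-separated given {U_1, U_4}.

Yes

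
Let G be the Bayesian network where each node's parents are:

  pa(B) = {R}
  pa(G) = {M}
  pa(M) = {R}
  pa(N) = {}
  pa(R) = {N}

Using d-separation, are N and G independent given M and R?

There is one path between N and G:
Path 1: N → R → M → G
  R is a chain here and R is conditioned on, so the path is blocked at R.
All paths are blocked; N ⊥ G | {M, R} holds.

Yes — N and G are d-separated given {M, R}.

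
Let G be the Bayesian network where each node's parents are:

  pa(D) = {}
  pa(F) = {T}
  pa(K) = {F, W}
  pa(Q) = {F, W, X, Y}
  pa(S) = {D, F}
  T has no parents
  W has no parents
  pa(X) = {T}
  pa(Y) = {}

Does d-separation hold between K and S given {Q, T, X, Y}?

No

3 paths connect K and S; each must be blocked for d-separation to hold:
Path 1: K ← F → S
  F is a fork and F is not conditioned on — no node blocks this path, so it is active.
Path 2: K ← W → Q ← F → S
  W is a fork and W is not conditioned on; Q is a collider and Q is conditioned on, which opens it; F is a fork and F is not conditioned on — no node blocks this path, so it is active.
Path 3: K ← W → Q ← X ← T → F → S
  X is a chain here and X is conditioned on, so the path is blocked at X.
Because an active path exists, K and S are not d-separated.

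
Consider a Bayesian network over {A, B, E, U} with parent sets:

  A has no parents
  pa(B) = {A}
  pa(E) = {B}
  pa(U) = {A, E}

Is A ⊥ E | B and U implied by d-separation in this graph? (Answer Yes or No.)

2 paths connect A and E; each must be blocked for d-separation to hold:
Path 1: A → B → E
  B is a chain here and B is conditioned on, so the path is blocked at B.
Path 2: A → U ← E
  U is a collider and U is conditioned on, which opens it — no node blocks this path, so it is active.
Because an active path exists, A and E are not d-separated.

No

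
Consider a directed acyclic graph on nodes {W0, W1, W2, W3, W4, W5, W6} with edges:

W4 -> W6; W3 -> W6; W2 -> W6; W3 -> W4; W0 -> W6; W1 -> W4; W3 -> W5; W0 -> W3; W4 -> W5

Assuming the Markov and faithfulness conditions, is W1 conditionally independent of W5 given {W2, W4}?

We examine all 4 paths between W1 and W5:
Path 1: W1 → W4 → W6 ← W0 → W3 → W5
  W4 is a chain here and W4 is conditioned on, so the path is blocked at W4.
Path 2: W1 → W4 → W6 ← W3 → W5
  W4 is a chain here and W4 is conditioned on, so the path is blocked at W4.
Path 3: W1 → W4 ← W3 → W5
  W4 is a collider and W4 is conditioned on, which opens it; W3 is a fork and W3 is not conditioned on — no node blocks this path, so it is active.
Path 4: W1 → W4 → W5
  W4 is a chain here and W4 is conditioned on, so the path is blocked at W4.
At least one path is unblocked, so d-separation fails.

No — W1 and W5 are not d-separated given {W2, W4}.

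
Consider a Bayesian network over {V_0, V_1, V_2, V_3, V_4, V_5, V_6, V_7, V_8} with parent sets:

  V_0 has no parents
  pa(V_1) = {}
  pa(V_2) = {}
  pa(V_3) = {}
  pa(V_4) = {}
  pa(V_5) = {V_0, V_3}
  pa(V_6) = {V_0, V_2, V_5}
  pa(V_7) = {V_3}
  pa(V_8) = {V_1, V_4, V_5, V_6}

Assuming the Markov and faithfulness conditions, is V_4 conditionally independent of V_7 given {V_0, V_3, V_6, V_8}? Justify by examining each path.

Yes

Enumerating the 3 paths from V_4 to V_7 and testing each for blocking by {V_0, V_3, V_6, V_8}:
Path 1: V_4 → V_8 ← V_6 ← V_0 → V_5 ← V_3 → V_7
  V_6 is a chain here and V_6 is conditioned on, so the path is blocked at V_6.
Path 2: V_4 → V_8 ← V_6 ← V_5 ← V_3 → V_7
  V_6 is a chain here and V_6 is conditioned on, so the path is blocked at V_6.
Path 3: V_4 → V_8 ← V_5 ← V_3 → V_7
  V_3 is a fork here and V_3 is conditioned on, so the path is blocked at V_3.
All paths are blocked; V_4 ⊥ V_7 | {V_0, V_3, V_6, V_8} holds.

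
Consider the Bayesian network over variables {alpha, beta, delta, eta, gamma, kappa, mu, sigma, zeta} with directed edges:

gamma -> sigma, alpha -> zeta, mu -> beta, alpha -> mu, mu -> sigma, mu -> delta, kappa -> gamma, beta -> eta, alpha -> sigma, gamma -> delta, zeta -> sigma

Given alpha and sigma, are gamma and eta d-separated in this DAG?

No

4 paths connect gamma and eta; each must be blocked for d-separation to hold:
Path 1: gamma → sigma ← zeta ← alpha → mu → beta → eta
  alpha is a fork here and alpha is conditioned on, so the path is blocked at alpha.
Path 2: gamma → sigma ← mu → beta → eta
  sigma is a collider and sigma is conditioned on, which opens it; mu is a fork and mu is not conditioned on; beta is a chain and beta is not conditioned on — no node blocks this path, so it is active.
Path 3: gamma → sigma ← alpha → mu → beta → eta
  alpha is a fork here and alpha is conditioned on, so the path is blocked at alpha.
Path 4: gamma → delta ← mu → beta → eta
  delta is a collider here and neither delta nor any of its descendants is conditioned on, so the collider stays closed — the path is blocked at delta.
At least one path is unblocked, so d-separation fails.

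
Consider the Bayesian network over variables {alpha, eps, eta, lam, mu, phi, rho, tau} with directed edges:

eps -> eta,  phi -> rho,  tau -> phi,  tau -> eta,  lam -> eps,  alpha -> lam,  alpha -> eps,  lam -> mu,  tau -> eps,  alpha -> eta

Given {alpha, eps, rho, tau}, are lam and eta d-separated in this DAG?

There are 6 undirected paths between lam and eta; checking each against the conditioning set {alpha, eps, rho, tau}:
Path 1: lam ← alpha → eps ← tau → eta
  alpha is a fork here and alpha is conditioned on, so the path is blocked at alpha.
Path 2: lam ← alpha → eps → eta
  alpha is a fork here and alpha is conditioned on, so the path is blocked at alpha.
Path 3: lam ← alpha → eta
  alpha is a fork here and alpha is conditioned on, so the path is blocked at alpha.
Path 4: lam → eps ← alpha → eta
  alpha is a fork here and alpha is conditioned on, so the path is blocked at alpha.
Path 5: lam → eps ← tau → eta
  tau is a fork here and tau is conditioned on, so the path is blocked at tau.
Path 6: lam → eps → eta
  eps is a chain here and eps is conditioned on, so the path is blocked at eps.
Every path is blocked, so lam and eta are d-separated given {alpha, eps, rho, tau}.

Yes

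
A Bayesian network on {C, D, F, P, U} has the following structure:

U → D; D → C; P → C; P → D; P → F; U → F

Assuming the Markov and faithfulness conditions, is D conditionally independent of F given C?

Enumerating the 3 paths from D to F and testing each for blocking by {C}:
Path 1: D → C ← P → F
  C is a collider and C is conditioned on, which opens it; P is a fork and P is not conditioned on — no node blocks this path, so it is active.
Path 2: D ← P → F
  P is a fork and P is not conditioned on — no node blocks this path, so it is active.
Path 3: D ← U → F
  U is a fork and U is not conditioned on — no node blocks this path, so it is active.
Because an active path exists, D and F are not d-separated.

No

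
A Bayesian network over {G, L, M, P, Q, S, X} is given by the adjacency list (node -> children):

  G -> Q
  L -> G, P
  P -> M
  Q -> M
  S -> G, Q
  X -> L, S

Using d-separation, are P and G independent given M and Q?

No — P and G are not d-separated given {M, Q}.

6 paths connect P and G; each must be blocked for d-separation to hold:
  1. P ← L → G — L:fork[open] ⇒ active
  2. P ← L ← X → S → G — L:chain[open]; X:fork[open]; S:chain[open] ⇒ active
  3. P ← L ← X → S → Q ← G — L:chain[open]; X:fork[open]; S:chain[open]; Q:collider[open] ⇒ active
  4. P → M ← Q ← G — M:collider[open]; Q:chain[blocks] ⇒ blocked
  5. P → M ← Q ← S → G — M:collider[open]; Q:chain[blocks]; S:fork[open] ⇒ blocked
  6. P → M ← Q ← S ← X → L → G — M:collider[open]; Q:chain[blocks]; S:chain[open]; X:fork[open]; L:chain[open] ⇒ blocked
At least one path is unblocked, so d-separation fails.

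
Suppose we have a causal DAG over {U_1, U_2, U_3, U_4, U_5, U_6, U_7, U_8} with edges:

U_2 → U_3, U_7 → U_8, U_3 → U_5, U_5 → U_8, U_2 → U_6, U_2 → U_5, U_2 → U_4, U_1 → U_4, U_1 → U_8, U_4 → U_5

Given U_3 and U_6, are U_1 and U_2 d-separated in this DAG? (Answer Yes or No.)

We examine all 6 paths between U_1 and U_2:
Path 1: U_1 → U_8 ← U_5 ← U_4 ← U_2
  U_8 is a collider here and neither U_8 nor any of its descendants is conditioned on, so the collider stays closed — the path is blocked at U_8.
Path 2: U_1 → U_8 ← U_5 ← U_2
  U_8 is a collider here and neither U_8 nor any of its descendants is conditioned on, so the collider stays closed — the path is blocked at U_8.
Path 3: U_1 → U_8 ← U_5 ← U_3 ← U_2
  U_8 is a collider here and neither U_8 nor any of its descendants is conditioned on, so the collider stays closed — the path is blocked at U_8.
Path 4: U_1 → U_4 → U_5 ← U_2
  U_5 is a collider here and neither U_5 nor any of its descendants is conditioned on, so the collider stays closed — the path is blocked at U_5.
Path 5: U_1 → U_4 → U_5 ← U_3 ← U_2
  U_5 is a collider here and neither U_5 nor any of its descendants is conditioned on, so the collider stays closed — the path is blocked at U_5.
Path 6: U_1 → U_4 ← U_2
  U_4 is a collider here and neither U_4 nor any of its descendants is conditioned on, so the collider stays closed — the path is blocked at U_4.
All paths are blocked; U_1 ⊥ U_2 | {U_3, U_6} holds.

Yes — U_1 and U_2 are d-separated given {U_3, U_6}.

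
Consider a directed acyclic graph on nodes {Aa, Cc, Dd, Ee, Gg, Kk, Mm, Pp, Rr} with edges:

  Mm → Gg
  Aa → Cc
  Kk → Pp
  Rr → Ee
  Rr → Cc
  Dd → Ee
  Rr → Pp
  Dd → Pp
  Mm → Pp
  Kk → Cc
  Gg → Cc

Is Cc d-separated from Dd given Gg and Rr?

Yes

There are 6 undirected paths between Cc and Dd; checking each against the conditioning set {Gg, Rr}:
Path 1: Cc ← Rr → Pp ← Dd
  Rr is a fork here and Rr is conditioned on, so the path is blocked at Rr.
Path 2: Cc ← Rr → Ee ← Dd
  Rr is a fork here and Rr is conditioned on, so the path is blocked at Rr.
Path 3: Cc ← Kk → Pp ← Rr → Ee ← Dd
  Pp is a collider here and neither Pp nor any of its descendants is conditioned on, so the collider stays closed — the path is blocked at Pp.
Path 4: Cc ← Kk → Pp ← Dd
  Pp is a collider here and neither Pp nor any of its descendants is conditioned on, so the collider stays closed — the path is blocked at Pp.
Path 5: Cc ← Gg ← Mm → Pp ← Rr → Ee ← Dd
  Gg is a chain here and Gg is conditioned on, so the path is blocked at Gg.
Path 6: Cc ← Gg ← Mm → Pp ← Dd
  Gg is a chain here and Gg is conditioned on, so the path is blocked at Gg.
All paths are blocked; Cc ⊥ Dd | {Gg, Rr} holds.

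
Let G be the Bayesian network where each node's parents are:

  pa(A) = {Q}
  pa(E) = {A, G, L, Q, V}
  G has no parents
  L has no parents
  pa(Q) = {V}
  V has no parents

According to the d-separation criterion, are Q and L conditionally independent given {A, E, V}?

No

Enumerating the 3 paths from Q to L and testing each for blocking by {A, E, V}:
  1. Q → E ← L — E:collider[open] ⇒ active
  2. Q ← V → E ← L — V:fork[blocks]; E:collider[open] ⇒ blocked
  3. Q → A → E ← L — A:chain[blocks]; E:collider[open] ⇒ blocked
At least one path is unblocked, so d-separation fails.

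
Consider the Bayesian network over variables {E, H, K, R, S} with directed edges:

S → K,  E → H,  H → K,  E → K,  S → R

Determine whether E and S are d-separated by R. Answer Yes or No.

Enumerating the 2 paths from E to S and testing each for blocking by {R}:
Path 1: E → K ← S
  K is a collider here and neither K nor any of its descendants is conditioned on, so the collider stays closed — the path is blocked at K.
Path 2: E → H → K ← S
  K is a collider here and neither K nor any of its descendants is conditioned on, so the collider stays closed — the path is blocked at K.
Every path is blocked, so E and S are d-separated given {R}.

Yes — E and S are d-separated given {R}.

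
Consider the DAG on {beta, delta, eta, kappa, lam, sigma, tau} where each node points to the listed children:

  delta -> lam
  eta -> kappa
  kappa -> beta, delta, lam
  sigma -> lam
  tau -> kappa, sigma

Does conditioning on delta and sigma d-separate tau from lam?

No

Enumerating the 3 paths from tau to lam and testing each for blocking by {delta, sigma}:
  1. tau → sigma → lam — sigma:chain[blocks] ⇒ blocked
  2. tau → kappa → lam — kappa:chain[open] ⇒ active
  3. tau → kappa → delta → lam — kappa:chain[open]; delta:chain[blocks] ⇒ blocked
Because an active path exists, tau and lam are not d-separated.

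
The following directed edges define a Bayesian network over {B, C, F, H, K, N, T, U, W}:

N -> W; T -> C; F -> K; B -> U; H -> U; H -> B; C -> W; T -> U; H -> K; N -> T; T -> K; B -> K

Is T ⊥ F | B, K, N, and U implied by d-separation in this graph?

We examine all 5 paths between T and F:
  1. T → K ← F — K:collider[open] ⇒ active
  2. T → U ← B ← H → K ← F — U:collider[open]; B:chain[blocks]; H:fork[open]; K:collider[open] ⇒ blocked
  3. T → U ← B → K ← F — U:collider[open]; B:fork[blocks]; K:collider[open] ⇒ blocked
  4. T → U ← H → B → K ← F — U:collider[open]; H:fork[open]; B:chain[blocks]; K:collider[open] ⇒ blocked
  5. T → U ← H → K ← F — U:collider[open]; H:fork[open]; K:collider[open] ⇒ active
Because an active path exists, T and F are not d-separated.

No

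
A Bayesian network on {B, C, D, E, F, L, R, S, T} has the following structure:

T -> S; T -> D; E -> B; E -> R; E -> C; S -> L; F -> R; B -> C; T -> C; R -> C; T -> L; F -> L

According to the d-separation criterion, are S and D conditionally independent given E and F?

5 paths connect S and D; each must be blocked for d-separation to hold:
Path 1: S ← T → D
  T is a fork and T is not conditioned on — no node blocks this path, so it is active.
Path 2: S → L ← F → R ← E → B → C ← T → D
  L is a collider here and neither L nor any of its descendants is conditioned on, so the collider stays closed — the path is blocked at L.
Path 3: S → L ← F → R ← E → C ← T → D
  L is a collider here and neither L nor any of its descendants is conditioned on, so the collider stays closed — the path is blocked at L.
Path 4: S → L ← F → R → C ← T → D
  L is a collider here and neither L nor any of its descendants is conditioned on, so the collider stays closed — the path is blocked at L.
Path 5: S → L ← T → D
  L is a collider here and neither L nor any of its descendants is conditioned on, so the collider stays closed — the path is blocked at L.
At least one path is unblocked, so d-separation fails.

No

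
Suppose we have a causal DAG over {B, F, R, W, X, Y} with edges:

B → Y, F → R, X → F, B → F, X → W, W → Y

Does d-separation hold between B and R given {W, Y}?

We examine all 2 paths between B and R:
Path 1: B → Y ← W ← X → F → R
  W is a chain here and W is conditioned on, so the path is blocked at W.
Path 2: B → F → R
  F is a chain and F is not conditioned on — no node blocks this path, so it is active.
Because an active path exists, B and R are not d-separated.

No — B and R are not d-separated given {W, Y}.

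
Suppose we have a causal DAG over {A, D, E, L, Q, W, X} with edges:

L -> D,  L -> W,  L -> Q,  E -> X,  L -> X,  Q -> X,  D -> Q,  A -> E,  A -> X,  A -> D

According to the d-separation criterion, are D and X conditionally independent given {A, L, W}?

We examine all 6 paths between D and X:
Path 1: D ← L → X
  L is a fork here and L is conditioned on, so the path is blocked at L.
Path 2: D ← L → Q → X
  L is a fork here and L is conditioned on, so the path is blocked at L.
Path 3: D ← A → E → X
  A is a fork here and A is conditioned on, so the path is blocked at A.
Path 4: D ← A → X
  A is a fork here and A is conditioned on, so the path is blocked at A.
Path 5: D → Q ← L → X
  Q is a collider here and neither Q nor any of its descendants is conditioned on, so the collider stays closed — the path is blocked at Q.
Path 6: D → Q → X
  Q is a chain and Q is not conditioned on — no node blocks this path, so it is active.
Because an active path exists, D and X are not d-separated.

No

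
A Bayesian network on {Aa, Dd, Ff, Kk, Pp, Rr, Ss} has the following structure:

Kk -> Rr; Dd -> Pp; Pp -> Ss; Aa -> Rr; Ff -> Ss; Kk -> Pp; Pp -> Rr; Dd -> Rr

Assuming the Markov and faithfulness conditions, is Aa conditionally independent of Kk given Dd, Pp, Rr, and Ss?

3 paths connect Aa and Kk; each must be blocked for d-separation to hold:
Path 1: Aa → Rr ← Pp ← Kk
  Pp is a chain here and Pp is conditioned on, so the path is blocked at Pp.
Path 2: Aa → Rr ← Kk
  Rr is a collider and Rr is conditioned on, which opens it — no node blocks this path, so it is active.
Path 3: Aa → Rr ← Dd → Pp ← Kk
  Dd is a fork here and Dd is conditioned on, so the path is blocked at Dd.
At least one path is unblocked, so d-separation fails.

No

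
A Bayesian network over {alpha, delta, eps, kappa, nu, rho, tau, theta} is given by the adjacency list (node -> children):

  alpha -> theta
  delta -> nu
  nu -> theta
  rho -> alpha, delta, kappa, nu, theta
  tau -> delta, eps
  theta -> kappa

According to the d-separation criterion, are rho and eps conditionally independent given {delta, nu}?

There are 5 undirected paths between rho and eps; checking each against the conditioning set {delta, nu}:
Path 1: rho → delta ← tau → eps
  delta is a collider and delta is conditioned on, which opens it; tau is a fork and tau is not conditioned on — no node blocks this path, so it is active.
Path 2: rho → kappa ← theta ← nu ← delta ← tau → eps
  kappa is a collider here and neither kappa nor any of its descendants is conditioned on, so the collider stays closed — the path is blocked at kappa.
Path 3: rho → nu ← delta ← tau → eps
  delta is a chain here and delta is conditioned on, so the path is blocked at delta.
Path 4: rho → theta ← nu ← delta ← tau → eps
  theta is a collider here and neither theta nor any of its descendants is conditioned on, so the collider stays closed — the path is blocked at theta.
Path 5: rho → alpha → theta ← nu ← delta ← tau → eps
  theta is a collider here and neither theta nor any of its descendants is conditioned on, so the collider stays closed — the path is blocked at theta.
Because an active path exists, rho and eps are not d-separated.

No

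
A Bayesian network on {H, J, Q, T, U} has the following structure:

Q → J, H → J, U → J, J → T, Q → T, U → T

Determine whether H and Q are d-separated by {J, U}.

We examine all 3 paths between H and Q:
  1. H → J ← U → T ← Q — J:collider[open]; U:fork[blocks]; T:collider[blocks] ⇒ blocked
  2. H → J ← Q — J:collider[open] ⇒ active
  3. H → J → T ← Q — J:chain[blocks]; T:collider[blocks] ⇒ blocked
At least one path is unblocked, so d-separation fails.

No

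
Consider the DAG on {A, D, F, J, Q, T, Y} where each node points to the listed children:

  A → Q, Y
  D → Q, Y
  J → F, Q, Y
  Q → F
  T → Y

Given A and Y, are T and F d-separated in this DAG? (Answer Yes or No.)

No

6 paths connect T and F; each must be blocked for d-separation to hold:
Path 1: T → Y ← J → Q → F
  Y is a collider and Y is conditioned on, which opens it; J is a fork and J is not conditioned on; Q is a chain and Q is not conditioned on — no node blocks this path, so it is active.
Path 2: T → Y ← J → F
  Y is a collider and Y is conditioned on, which opens it; J is a fork and J is not conditioned on — no node blocks this path, so it is active.
Path 3: T → Y ← A → Q ← J → F
  A is a fork here and A is conditioned on, so the path is blocked at A.
Path 4: T → Y ← A → Q → F
  A is a fork here and A is conditioned on, so the path is blocked at A.
Path 5: T → Y ← D → Q ← J → F
  Q is a collider here and neither Q nor any of its descendants is conditioned on, so the collider stays closed — the path is blocked at Q.
Path 6: T → Y ← D → Q → F
  Y is a collider and Y is conditioned on, which opens it; D is a fork and D is not conditioned on; Q is a chain and Q is not conditioned on — no node blocks this path, so it is active.
At least one path is unblocked, so d-separation fails.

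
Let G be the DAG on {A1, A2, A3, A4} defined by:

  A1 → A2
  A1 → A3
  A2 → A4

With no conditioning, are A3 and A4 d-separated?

There is one path between A3 and A4:
Path 1: A3 ← A1 → A2 → A4
  A1 is a fork and A1 is not conditioned on; A2 is a chain and A2 is not conditioned on — no node blocks this path, so it is active.
Because an active path exists, A3 and A4 are not d-separated.

No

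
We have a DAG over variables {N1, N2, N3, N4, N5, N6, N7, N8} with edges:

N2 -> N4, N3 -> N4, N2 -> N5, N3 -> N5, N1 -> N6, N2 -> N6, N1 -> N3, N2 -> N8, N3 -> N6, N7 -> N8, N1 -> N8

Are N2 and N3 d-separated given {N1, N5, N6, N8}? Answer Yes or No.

No

6 paths connect N2 and N3; each must be blocked for d-separation to hold:
  1. N2 → N5 ← N3 — N5:collider[open] ⇒ active
  2. N2 → N4 ← N3 — N4:collider[blocks] ⇒ blocked
  3. N2 → N6 ← N3 — N6:collider[open] ⇒ active
  4. N2 → N6 ← N1 → N3 — N6:collider[open]; N1:fork[blocks] ⇒ blocked
  5. N2 → N8 ← N1 → N3 — N8:collider[open]; N1:fork[blocks] ⇒ blocked
  6. N2 → N8 ← N1 → N6 ← N3 — N8:collider[open]; N1:fork[blocks]; N6:collider[open] ⇒ blocked
Because an active path exists, N2 and N3 are not d-separated.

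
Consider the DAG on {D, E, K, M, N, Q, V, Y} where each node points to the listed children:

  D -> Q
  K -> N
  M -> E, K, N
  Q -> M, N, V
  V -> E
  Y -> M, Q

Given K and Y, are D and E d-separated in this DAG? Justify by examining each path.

No

There are 5 undirected paths between D and E; checking each against the conditioning set {K, Y}:
  1. D → Q → M → E — Q:chain[open]; M:chain[open] ⇒ active
  2. D → Q → N ← M → E — Q:chain[open]; N:collider[blocks]; M:fork[open] ⇒ blocked
  3. D → Q → N ← K ← M → E — Q:chain[open]; N:collider[blocks]; K:chain[blocks]; M:fork[open] ⇒ blocked
  4. D → Q → V → E — Q:chain[open]; V:chain[open] ⇒ active
  5. D → Q ← Y → M → E — Q:collider[open]; Y:fork[blocks]; M:chain[open] ⇒ blocked
Because an active path exists, D and E are not d-separated.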